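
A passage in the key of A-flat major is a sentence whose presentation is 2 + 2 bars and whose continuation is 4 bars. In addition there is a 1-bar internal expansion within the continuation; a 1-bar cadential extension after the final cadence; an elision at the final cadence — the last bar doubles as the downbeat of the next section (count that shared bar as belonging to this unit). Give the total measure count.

Basic sentence: 2 + 2 + 4 = 8 bars.
8 (basic form) + 1 (internal expansion) + 1 (cadential extension) = 10.
The elision shares a bar with the next section but does not change this unit's count.

10 measures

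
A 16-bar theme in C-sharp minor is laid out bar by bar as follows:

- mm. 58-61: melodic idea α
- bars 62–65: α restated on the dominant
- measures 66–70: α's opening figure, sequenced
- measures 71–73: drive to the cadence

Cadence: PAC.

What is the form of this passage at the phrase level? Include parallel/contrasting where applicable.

sentence

Basic idea (bars 58-61) + its repetition (bars 62–65) form the presentation; fragmentation and cadence (mm. 66–73) form the continuation — the 16-bar whole is a sentence.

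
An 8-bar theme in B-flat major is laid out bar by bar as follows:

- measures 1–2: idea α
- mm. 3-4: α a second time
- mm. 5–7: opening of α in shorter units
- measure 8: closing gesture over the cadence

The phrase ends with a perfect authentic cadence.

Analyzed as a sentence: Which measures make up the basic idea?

The presentation of a sentence is the basic idea (measures 1–2) plus its repetition (bars 3–4); the basic idea is therefore mm. 1–2.

measures 1–2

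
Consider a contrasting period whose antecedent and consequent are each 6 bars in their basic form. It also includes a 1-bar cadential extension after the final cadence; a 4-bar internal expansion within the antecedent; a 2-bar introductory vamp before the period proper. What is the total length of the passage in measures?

19 measures

Basic contrasting period: 6 + 6 = 12 bars.
12 (basic form) + 1 (cadential extension) + 4 (internal expansion) + 2 (introduction) = 19.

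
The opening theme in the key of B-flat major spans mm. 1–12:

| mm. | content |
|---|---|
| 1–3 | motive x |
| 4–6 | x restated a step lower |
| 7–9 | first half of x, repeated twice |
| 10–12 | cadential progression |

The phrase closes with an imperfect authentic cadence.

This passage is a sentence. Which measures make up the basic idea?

The presentation of a sentence is the basic idea (mm. 1-3) plus its repetition (mm. 4–6); the basic idea is therefore measures 1-3.

measures 1–3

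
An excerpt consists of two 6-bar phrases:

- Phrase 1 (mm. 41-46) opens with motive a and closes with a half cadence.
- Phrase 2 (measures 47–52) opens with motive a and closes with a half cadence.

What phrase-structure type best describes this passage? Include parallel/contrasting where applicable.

repeated phrase

Both phrases have the same opening (a) and the same cadence (half cadence): the second is a restatement, not a consequent, so this is a repeated phrase rather than a period.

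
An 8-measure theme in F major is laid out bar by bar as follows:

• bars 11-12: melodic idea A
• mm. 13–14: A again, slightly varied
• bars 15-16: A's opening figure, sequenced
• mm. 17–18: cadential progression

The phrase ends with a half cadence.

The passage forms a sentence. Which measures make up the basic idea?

measures 11–12

The presentation of a sentence is the basic idea (measures 11–12) plus its repetition (measures 13-14); the basic idea is therefore mm. 11–12.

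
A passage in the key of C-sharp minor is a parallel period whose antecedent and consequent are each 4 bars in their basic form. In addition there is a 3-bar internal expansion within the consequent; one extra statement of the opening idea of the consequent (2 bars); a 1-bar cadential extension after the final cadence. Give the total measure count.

14 measures

Basic parallel period: 4 + 4 = 8 bars.
8 (basic form) + 3 (internal expansion) + 2 (extra statement) + 1 (cadential extension) = 14.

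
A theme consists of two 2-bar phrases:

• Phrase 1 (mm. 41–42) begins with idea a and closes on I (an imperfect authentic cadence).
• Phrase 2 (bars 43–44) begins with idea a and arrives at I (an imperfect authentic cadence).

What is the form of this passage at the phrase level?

repeated phrase

Both phrases have the same opening (a) and the same cadence (imperfect authentic cadence): the second is a restatement, not a consequent, so this is a repeated phrase rather than a period.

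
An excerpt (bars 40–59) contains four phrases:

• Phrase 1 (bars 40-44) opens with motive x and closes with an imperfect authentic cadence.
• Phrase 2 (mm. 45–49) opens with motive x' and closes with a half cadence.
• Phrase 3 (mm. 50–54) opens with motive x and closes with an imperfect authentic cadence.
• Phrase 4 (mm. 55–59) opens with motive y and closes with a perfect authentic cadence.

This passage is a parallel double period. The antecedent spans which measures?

measures 40–49

In a double period the four phrases pair into a large antecedent (phrases 1–2, ending half cadence) and a large consequent (phrases 3–4, ending perfect authentic cadence). The antecedent spans mm. 40–49.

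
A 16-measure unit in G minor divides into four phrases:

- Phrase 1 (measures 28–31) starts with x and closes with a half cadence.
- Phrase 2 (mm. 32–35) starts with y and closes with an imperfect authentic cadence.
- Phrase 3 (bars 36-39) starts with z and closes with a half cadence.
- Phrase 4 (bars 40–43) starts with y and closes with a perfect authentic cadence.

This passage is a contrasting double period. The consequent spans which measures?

In a double period the four phrases pair into a large antecedent (phrases 1–2, ending imperfect authentic cadence) and a large consequent (phrases 3–4, ending perfect authentic cadence). The consequent spans mm. 36–43.

measures 36–43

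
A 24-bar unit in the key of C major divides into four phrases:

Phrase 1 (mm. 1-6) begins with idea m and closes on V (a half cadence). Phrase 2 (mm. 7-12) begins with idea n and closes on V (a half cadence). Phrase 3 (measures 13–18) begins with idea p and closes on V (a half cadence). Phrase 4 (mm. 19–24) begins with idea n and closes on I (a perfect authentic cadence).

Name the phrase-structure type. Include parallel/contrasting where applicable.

contrasting double period

Four phrases in two halves: the first half (measures 1–12) ends with a half cadence, the second (bars 13-24) with a perfect authentic cadence — a large antecedent–consequent pair, i.e. a double period.
Phrase 3 begins with different material from phrase 1, making it contrasting.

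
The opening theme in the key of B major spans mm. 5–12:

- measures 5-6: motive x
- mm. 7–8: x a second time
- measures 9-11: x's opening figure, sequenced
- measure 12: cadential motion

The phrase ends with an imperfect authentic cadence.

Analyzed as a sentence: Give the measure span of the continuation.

After the presentation (mm. 5-8), the continuation covers the fragmentation through the cadence: mm. 9-12.

measures 9–12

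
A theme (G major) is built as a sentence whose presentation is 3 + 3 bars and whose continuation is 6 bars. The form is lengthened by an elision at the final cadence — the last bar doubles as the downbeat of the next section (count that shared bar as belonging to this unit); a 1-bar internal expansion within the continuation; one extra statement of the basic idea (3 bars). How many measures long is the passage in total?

Basic sentence: 3 + 3 + 6 = 12 bars.
12 (basic form) + 1 (internal expansion) + 3 (extra statement) = 16.
The elision shares a bar with the next section but does not change this unit's count.

16 measures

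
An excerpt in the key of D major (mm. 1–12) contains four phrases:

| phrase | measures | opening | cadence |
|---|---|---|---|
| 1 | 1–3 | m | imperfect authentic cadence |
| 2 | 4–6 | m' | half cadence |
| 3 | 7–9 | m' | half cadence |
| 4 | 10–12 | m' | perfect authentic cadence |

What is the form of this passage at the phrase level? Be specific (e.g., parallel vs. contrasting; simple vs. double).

parallel double period

Four phrases in two halves: the first half (bars 1–6) ends with a half cadence, the second (mm. 7–12) with a perfect authentic cadence — a large antecedent–consequent pair, i.e. a double period.
Phrase 3 begins with the same material as phrase 1, making it parallel.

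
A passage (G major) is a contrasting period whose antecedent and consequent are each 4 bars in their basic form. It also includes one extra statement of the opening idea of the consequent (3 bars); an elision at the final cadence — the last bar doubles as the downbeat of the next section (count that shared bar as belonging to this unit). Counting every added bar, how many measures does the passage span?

11 measures

Basic contrasting period: 4 + 4 = 8 bars.
8 (basic form) + 3 (extra statement) = 11.
The elision shares a bar with the next section but does not change this unit's count.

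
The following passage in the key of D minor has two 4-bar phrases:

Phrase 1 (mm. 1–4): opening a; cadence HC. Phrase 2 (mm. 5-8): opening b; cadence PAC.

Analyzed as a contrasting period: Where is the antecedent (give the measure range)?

The antecedent is the phrase ending with the weaker cadence (half cadence, phrase 1) and the consequent the one ending more conclusively (perfect authentic cadence, phrase 2); the antecedent is bars 1–4.

measures 1–4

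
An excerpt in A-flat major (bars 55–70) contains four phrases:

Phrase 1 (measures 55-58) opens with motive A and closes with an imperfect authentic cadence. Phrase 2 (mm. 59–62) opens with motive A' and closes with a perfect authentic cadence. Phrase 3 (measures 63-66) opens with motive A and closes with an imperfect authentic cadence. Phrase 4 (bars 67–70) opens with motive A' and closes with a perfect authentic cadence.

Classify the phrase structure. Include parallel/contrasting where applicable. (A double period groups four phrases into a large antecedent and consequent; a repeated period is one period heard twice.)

The cadence pattern IAC–PAC–IAC–PAC is weak–strong twice, and phrases 3–4 restate phrases 1–2: a period heard twice, not a double period (which would end weakly at phrase 2).

repeated period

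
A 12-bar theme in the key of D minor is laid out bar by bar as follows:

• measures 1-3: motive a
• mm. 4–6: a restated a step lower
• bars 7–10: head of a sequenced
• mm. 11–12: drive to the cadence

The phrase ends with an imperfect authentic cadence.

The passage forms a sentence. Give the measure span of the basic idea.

The presentation of a sentence is the basic idea (mm. 1-3) plus its repetition (mm. 4–6); the basic idea is therefore mm. 1-3.

measures 1–3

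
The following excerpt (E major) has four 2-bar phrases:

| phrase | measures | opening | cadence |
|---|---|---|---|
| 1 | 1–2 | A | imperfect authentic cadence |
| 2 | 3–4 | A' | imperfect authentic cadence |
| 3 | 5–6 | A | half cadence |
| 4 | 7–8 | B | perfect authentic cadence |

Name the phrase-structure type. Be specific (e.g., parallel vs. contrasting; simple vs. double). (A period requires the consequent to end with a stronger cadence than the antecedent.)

parallel double period

Four phrases in two halves: the first half (bars 1–4) ends with an imperfect authentic cadence, the second (mm. 5-8) with a perfect authentic cadence — a large antecedent–consequent pair, i.e. a double period.
Phrase 3 begins with the same material as phrase 1, making it parallel.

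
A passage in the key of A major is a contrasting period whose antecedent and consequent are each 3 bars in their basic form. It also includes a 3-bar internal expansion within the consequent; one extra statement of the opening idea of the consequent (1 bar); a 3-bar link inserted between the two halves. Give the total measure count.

Basic contrasting period: 3 + 3 = 6 bars.
6 (basic form) + 3 (internal expansion) + 1 (extra statement) + 3 (link) = 13.

13 measures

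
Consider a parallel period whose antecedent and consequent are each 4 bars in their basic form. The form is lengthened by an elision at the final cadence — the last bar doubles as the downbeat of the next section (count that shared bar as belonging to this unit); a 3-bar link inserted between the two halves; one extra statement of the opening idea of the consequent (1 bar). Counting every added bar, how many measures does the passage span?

12 measures

Basic parallel period: 4 + 4 = 8 bars.
8 (basic form) + 3 (link) + 1 (extra statement) = 12.
The elision shares a bar with the next section but does not change this unit's count.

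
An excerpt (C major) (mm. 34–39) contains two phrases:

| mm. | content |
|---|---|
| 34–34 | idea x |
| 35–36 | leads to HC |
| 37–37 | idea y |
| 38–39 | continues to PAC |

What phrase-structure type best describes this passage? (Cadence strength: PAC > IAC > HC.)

Phrase 1 ends with a half cadence (weaker) and phrase 2 with a perfect authentic cadence (stronger): antecedent + consequent = a period.
The two phrases open with different material (x / y), so the period is contrasting.

contrasting period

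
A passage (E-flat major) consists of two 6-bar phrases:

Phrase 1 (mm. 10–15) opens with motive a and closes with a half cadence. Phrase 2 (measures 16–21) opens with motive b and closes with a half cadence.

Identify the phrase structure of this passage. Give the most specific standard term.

The second phrase closes with a half cadence, which is not stronger than the first phrase's half cadence; without a weak→strong cadential pair there is no antecedent–consequent relationship, so this is a phrase group rather than a period.

phrase group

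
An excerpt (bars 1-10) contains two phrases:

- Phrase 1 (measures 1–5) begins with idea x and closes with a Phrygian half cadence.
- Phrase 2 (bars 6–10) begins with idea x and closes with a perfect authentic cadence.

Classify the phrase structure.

Phrase 1 ends with a Phrygian half cadence (weaker) and phrase 2 with a perfect authentic cadence (stronger): antecedent + consequent = a period.
The two phrases open with the same material (x / x), so the period is parallel.

parallel period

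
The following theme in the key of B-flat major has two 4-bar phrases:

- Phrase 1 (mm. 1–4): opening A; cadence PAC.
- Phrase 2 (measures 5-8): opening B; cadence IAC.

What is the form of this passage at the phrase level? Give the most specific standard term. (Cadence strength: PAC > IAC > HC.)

The second phrase closes with an imperfect authentic cadence, which is not stronger than the first phrase's perfect authentic cadence; without a weak→strong cadential pair there is no antecedent–consequent relationship, so this is a phrase group rather than a period.

phrase group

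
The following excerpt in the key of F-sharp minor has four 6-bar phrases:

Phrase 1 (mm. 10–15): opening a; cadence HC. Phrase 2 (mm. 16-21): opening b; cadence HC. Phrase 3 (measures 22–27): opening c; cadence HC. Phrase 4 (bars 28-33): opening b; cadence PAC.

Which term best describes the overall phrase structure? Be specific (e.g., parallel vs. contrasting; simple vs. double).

contrasting double period

Four phrases in two halves: the first half (bars 10–21) ends with a half cadence, the second (mm. 22-33) with a perfect authentic cadence — a large antecedent–consequent pair, i.e. a double period.
Phrase 3 begins with different material from phrase 1, making it contrasting.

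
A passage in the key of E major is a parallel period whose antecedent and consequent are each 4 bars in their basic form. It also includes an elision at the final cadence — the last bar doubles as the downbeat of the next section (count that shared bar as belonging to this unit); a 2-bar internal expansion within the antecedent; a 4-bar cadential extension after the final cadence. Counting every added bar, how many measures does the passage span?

14 measures

Basic parallel period: 4 + 4 = 8 bars.
8 (basic form) + 2 (internal expansion) + 4 (cadential extension) = 14.
The elision shares a bar with the next section but does not change this unit's count.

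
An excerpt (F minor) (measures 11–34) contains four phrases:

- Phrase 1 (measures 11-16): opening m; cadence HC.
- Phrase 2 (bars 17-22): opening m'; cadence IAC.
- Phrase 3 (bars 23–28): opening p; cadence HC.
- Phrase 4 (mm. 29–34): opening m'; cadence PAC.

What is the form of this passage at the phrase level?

contrasting double period

Four phrases in two halves: the first half (bars 11-22) ends with an imperfect authentic cadence, the second (measures 23-34) with a perfect authentic cadence — a large antecedent–consequent pair, i.e. a double period.
Phrase 3 begins with different material from phrase 1, making it contrasting.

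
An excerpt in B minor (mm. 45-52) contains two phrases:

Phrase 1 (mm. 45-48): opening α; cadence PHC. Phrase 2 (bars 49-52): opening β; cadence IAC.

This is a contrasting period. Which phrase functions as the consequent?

phrase 2

The phrase ending with the weaker cadence (Phrygian half cadence) is the antecedent; the one ending more conclusively (imperfect authentic cadence) is the consequent. The consequent is phrase 2.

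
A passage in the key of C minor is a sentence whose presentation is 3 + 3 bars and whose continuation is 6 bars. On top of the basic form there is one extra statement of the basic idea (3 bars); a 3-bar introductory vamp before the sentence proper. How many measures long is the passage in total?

18 measures

Basic sentence: 3 + 3 + 6 = 12 bars.
12 (basic form) + 3 (extra statement) + 3 (introduction) = 18.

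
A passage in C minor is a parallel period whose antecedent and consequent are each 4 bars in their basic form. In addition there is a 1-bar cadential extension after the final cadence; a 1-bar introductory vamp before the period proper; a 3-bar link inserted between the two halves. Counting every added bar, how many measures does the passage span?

13 measures

Basic parallel period: 4 + 4 = 8 bars.
8 (basic form) + 1 (cadential extension) + 1 (introduction) + 3 (link) = 13.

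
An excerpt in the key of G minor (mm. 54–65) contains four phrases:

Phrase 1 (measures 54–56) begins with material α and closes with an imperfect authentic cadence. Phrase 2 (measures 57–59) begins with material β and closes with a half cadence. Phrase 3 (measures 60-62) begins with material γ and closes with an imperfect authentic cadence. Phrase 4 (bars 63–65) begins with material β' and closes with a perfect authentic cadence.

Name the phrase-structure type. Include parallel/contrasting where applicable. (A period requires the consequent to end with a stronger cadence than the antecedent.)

contrasting double period

Four phrases in two halves: the first half (mm. 54-59) ends with a half cadence, the second (mm. 60–65) with a perfect authentic cadence — a large antecedent–consequent pair, i.e. a double period.
Phrase 3 begins with different material from phrase 1, making it contrasting.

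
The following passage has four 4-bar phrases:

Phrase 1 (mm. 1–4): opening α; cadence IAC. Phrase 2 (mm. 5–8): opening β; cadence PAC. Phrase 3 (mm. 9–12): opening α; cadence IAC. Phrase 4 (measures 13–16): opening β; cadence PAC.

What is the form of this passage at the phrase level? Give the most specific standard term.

repeated period

The cadence pattern IAC–PAC–IAC–PAC is weak–strong twice, and phrases 3–4 restate phrases 1–2: a period heard twice, not a double period (which would end weakly at phrase 2).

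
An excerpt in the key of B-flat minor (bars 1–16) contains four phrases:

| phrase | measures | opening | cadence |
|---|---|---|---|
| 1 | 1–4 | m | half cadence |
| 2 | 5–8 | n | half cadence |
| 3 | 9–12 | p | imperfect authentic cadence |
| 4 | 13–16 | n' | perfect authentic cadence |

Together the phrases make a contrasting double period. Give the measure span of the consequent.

In a double period the first pair of phrases (ending half cadence) is the large antecedent and the second pair (ending perfect authentic cadence) is the large consequent; the consequent is measures 9–16.

measures 9–16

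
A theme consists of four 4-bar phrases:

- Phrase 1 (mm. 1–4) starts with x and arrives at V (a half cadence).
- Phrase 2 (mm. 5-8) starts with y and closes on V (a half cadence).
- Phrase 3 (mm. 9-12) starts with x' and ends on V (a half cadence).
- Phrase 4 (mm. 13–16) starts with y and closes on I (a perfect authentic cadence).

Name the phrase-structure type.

Four phrases in two halves: the first half (measures 1-8) ends with a half cadence, the second (mm. 9–16) with a perfect authentic cadence — a large antecedent–consequent pair, i.e. a double period.
Phrase 3 begins with the same material as phrase 1, making it parallel.

parallel double period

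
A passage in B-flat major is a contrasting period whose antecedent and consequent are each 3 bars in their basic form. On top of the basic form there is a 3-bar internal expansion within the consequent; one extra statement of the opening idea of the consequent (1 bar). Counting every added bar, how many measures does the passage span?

Basic contrasting period: 3 + 3 = 6 bars.
6 (basic form) + 3 (internal expansion) + 1 (extra statement) = 10.

10 measures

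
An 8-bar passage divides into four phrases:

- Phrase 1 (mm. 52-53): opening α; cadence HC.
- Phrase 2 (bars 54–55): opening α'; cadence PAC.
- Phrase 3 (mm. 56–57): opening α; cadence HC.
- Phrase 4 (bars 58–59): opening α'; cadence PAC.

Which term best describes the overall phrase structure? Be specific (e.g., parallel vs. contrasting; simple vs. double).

The cadence pattern HC–PAC–HC–PAC is weak–strong twice, and phrases 3–4 restate phrases 1–2: a period heard twice, not a double period (which would end weakly at phrase 2).

repeated period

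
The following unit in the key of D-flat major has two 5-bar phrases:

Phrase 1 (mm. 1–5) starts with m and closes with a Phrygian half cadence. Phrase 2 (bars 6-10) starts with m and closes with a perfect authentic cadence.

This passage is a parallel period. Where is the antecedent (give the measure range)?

measures 1–5

The antecedent is the phrase ending with the weaker cadence (Phrygian half cadence, phrase 1) and the consequent the one ending more conclusively (perfect authentic cadence, phrase 2); the antecedent is bars 1-5.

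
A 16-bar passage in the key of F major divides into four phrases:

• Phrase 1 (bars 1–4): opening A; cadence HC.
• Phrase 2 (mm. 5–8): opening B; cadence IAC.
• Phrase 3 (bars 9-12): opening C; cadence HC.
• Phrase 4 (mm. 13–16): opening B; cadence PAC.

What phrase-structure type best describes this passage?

contrasting double period

Four phrases in two halves: the first half (measures 1–8) ends with an imperfect authentic cadence, the second (measures 9–16) with a perfect authentic cadence — a large antecedent–consequent pair, i.e. a double period.
Phrase 3 begins with different material from phrase 1, making it contrasting.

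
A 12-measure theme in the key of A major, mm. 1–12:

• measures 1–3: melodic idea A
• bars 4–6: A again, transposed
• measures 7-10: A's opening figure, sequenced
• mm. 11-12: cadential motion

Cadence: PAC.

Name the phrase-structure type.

Basic idea (measures 1-3) + its repetition (mm. 4–6) form the presentation; fragmentation and cadence (mm. 7-12) form the continuation — the 12-bar whole is a sentence.

sentence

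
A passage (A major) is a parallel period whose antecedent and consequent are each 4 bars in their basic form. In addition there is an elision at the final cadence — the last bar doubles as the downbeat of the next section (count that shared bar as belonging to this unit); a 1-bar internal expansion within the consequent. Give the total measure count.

9 measures

Basic parallel period: 4 + 4 = 8 bars.
8 (basic form) + 1 (internal expansion) = 9.
The elision shares a bar with the next section but does not change this unit's count.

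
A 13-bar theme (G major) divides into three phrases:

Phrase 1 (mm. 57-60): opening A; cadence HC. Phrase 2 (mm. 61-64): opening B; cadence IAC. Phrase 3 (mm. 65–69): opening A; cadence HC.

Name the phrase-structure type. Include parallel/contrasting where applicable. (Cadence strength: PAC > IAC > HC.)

phrase group

The final phrase closes with a half cadence, which is not stronger than the preceding imperfect authentic cadence; the 3 phrases lack an overall antecedent–consequent design and so form a phrase group.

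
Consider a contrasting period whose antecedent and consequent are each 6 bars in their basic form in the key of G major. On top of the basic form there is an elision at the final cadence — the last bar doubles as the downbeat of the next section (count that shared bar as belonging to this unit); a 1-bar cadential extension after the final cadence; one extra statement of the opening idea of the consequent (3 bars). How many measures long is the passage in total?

16 measures

Basic contrasting period: 6 + 6 = 12 bars.
12 (basic form) + 1 (cadential extension) + 3 (extra statement) = 16.
The elision shares a bar with the next section but does not change this unit's count.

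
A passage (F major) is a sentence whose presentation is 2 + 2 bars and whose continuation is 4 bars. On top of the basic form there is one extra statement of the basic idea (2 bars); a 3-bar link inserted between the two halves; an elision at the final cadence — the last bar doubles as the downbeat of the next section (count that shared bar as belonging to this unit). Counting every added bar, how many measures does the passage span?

13 measures

Basic sentence: 2 + 2 + 4 = 8 bars.
8 (basic form) + 2 (extra statement) + 3 (link) = 13.
The elision shares a bar with the next section but does not change this unit's count.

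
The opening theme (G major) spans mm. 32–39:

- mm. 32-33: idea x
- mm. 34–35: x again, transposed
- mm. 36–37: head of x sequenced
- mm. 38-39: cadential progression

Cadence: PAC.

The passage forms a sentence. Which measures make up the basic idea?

measures 32–33

The presentation of a sentence is the basic idea (measures 32–33) plus its repetition (mm. 34–35); the basic idea is therefore mm. 32-33.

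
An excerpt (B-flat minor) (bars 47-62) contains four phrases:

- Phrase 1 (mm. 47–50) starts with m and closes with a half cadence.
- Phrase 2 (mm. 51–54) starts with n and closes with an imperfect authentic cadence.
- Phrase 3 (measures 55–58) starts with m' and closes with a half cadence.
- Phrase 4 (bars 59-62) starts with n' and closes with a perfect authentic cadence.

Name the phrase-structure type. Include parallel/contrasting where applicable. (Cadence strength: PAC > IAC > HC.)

Four phrases in two halves: the first half (measures 47–54) ends with an imperfect authentic cadence, the second (bars 55-62) with a perfect authentic cadence — a large antecedent–consequent pair, i.e. a double period.
Phrase 3 begins with the same material as phrase 1, making it parallel.

parallel double period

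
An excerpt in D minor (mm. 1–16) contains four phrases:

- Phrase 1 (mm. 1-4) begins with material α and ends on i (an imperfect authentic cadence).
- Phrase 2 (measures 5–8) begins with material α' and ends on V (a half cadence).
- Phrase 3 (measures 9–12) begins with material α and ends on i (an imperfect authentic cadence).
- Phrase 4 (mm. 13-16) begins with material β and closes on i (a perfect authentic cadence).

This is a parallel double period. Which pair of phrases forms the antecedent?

phrases 1 and 2

In a double period the first pair of phrases (ending half cadence) is the large antecedent and the second pair (ending perfect authentic cadence) is the large consequent; the antecedent is phrases 1 and 2.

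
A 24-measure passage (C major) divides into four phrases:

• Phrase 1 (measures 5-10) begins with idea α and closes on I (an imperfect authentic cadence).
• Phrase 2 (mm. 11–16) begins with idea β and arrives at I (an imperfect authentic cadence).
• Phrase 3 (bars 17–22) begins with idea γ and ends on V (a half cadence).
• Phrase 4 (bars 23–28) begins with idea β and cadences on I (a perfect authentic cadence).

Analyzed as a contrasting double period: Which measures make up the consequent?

measures 17–28

In a double period the four phrases pair into a large antecedent (phrases 1–2, ending imperfect authentic cadence) and a large consequent (phrases 3–4, ending perfect authentic cadence). The consequent spans measures 17-28.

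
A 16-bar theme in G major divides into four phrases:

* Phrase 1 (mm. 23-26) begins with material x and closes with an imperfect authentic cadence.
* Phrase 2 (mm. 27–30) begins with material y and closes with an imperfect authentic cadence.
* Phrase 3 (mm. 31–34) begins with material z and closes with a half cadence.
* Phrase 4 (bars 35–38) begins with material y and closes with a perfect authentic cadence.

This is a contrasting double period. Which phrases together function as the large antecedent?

phrases 1 and 2

In a double period the first pair of phrases (ending imperfect authentic cadence) is the large antecedent and the second pair (ending perfect authentic cadence) is the large consequent; the antecedent is phrases 1 and 2.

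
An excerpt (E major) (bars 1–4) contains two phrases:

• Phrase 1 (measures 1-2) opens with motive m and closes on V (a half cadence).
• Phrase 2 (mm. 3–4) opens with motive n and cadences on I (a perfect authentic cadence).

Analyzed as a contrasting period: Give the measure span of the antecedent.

measures 1–2

The antecedent is the phrase ending with the weaker cadence (half cadence, phrase 1) and the consequent the one ending more conclusively (perfect authentic cadence, phrase 2); the antecedent is bars 1–2.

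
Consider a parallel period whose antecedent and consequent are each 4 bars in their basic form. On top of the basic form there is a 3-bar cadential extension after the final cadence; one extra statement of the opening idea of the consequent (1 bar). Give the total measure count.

Basic parallel period: 4 + 4 = 8 bars.
8 (basic form) + 3 (cadential extension) + 1 (extra statement) = 12.

12 measures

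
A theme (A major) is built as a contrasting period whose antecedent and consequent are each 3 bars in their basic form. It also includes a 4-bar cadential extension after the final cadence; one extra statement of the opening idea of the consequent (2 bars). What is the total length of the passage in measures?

Basic contrasting period: 3 + 3 = 6 bars.
6 (basic form) + 4 (cadential extension) + 2 (extra statement) = 12.

12 measures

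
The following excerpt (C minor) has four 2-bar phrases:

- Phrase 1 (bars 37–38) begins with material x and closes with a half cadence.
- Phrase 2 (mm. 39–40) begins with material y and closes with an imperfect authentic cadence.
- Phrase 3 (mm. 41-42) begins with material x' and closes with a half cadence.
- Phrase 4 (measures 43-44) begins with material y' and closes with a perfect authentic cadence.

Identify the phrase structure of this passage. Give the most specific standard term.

Four phrases in two halves: the first half (bars 37–40) ends with an imperfect authentic cadence, the second (measures 41-44) with a perfect authentic cadence — a large antecedent–consequent pair, i.e. a double period.
Phrase 3 begins with the same material as phrase 1, making it parallel.

parallel double period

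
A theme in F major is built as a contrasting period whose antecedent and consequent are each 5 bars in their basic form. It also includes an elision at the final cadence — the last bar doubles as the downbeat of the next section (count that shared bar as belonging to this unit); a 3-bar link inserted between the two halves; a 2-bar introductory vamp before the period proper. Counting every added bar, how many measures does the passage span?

15 measures

Basic contrasting period: 5 + 5 = 10 bars.
10 (basic form) + 3 (link) + 2 (introduction) = 15.
The elision shares a bar with the next section but does not change this unit's count.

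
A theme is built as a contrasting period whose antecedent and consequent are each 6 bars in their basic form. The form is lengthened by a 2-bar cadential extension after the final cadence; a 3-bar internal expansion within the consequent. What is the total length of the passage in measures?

17 measures

Basic contrasting period: 6 + 6 = 12 bars.
12 (basic form) + 2 (cadential extension) + 3 (internal expansion) = 17.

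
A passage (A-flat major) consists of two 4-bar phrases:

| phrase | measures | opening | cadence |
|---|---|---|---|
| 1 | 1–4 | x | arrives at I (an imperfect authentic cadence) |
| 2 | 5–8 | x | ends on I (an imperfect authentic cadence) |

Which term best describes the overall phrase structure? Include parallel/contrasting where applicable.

Both phrases have the same opening (x) and the same cadence (imperfect authentic cadence): the second is a restatement, not a consequent, so this is a repeated phrase rather than a period.

repeated phrase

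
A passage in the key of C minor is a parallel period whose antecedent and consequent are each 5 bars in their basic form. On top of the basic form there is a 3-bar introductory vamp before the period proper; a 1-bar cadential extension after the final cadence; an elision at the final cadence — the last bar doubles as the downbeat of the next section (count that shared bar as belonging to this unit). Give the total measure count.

14 measures

Basic parallel period: 5 + 5 = 10 bars.
10 (basic form) + 3 (introduction) + 1 (cadential extension) = 14.
The elision shares a bar with the next section but does not change this unit's count.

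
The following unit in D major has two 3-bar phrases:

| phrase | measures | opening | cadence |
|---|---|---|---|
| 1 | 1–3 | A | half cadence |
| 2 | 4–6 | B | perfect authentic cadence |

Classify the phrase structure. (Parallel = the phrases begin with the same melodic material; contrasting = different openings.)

contrasting period

Phrase 1 ends with a half cadence (weaker) and phrase 2 with a perfect authentic cadence (stronger): antecedent + consequent = a period.
The two phrases open with different material (A / B), so the period is contrasting.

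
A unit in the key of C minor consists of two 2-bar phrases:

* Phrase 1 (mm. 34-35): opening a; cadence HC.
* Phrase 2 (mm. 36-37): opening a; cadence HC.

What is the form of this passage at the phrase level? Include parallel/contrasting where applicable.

Both phrases have the same opening (a) and the same cadence (half cadence): the second is a restatement, not a consequent, so this is a repeated phrase rather than a period.

repeated phrase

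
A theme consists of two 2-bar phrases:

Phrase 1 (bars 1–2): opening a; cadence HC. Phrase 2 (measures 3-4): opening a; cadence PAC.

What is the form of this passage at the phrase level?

parallel period

Phrase 1 ends with a half cadence (weaker) and phrase 2 with a perfect authentic cadence (stronger): antecedent + consequent = a period.
The two phrases open with the same material (a / a), so the period is parallel.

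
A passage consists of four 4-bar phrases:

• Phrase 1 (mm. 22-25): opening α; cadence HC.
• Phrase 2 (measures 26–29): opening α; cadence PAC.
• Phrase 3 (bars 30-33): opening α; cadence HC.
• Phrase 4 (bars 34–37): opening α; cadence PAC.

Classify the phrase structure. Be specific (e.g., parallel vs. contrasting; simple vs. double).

repeated period

The cadence pattern HC–PAC–HC–PAC is weak–strong twice, and phrases 3–4 restate phrases 1–2: a period heard twice, not a double period (which would end weakly at phrase 2).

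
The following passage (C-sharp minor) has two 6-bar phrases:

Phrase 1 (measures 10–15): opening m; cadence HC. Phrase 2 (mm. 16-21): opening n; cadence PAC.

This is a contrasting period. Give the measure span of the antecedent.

The phrase ending with the weaker cadence (half cadence) is the antecedent; the one ending more conclusively (perfect authentic cadence) is the consequent. The antecedent is measures 10–15.

measures 10–15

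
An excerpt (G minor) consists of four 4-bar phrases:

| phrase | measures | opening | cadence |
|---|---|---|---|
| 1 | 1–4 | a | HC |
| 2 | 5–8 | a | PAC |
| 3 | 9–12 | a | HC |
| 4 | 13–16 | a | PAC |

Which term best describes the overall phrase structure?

repeated period

The cadence pattern HC–PAC–HC–PAC is weak–strong twice, and phrases 3–4 restate phrases 1–2: a period heard twice, not a double period (which would end weakly at phrase 2).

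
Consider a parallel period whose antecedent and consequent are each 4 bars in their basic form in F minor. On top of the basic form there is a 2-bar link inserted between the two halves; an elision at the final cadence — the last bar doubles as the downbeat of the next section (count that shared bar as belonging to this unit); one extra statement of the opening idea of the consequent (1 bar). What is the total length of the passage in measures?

11 measures

Basic parallel period: 4 + 4 = 8 bars.
8 (basic form) + 2 (link) + 1 (extra statement) = 11.
The elision shares a bar with the next section but does not change this unit's count.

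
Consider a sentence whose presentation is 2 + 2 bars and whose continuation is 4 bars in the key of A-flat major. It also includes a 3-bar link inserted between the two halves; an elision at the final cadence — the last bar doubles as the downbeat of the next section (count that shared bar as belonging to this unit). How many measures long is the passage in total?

Basic sentence: 2 + 2 + 4 = 8 bars.
8 (basic form) + 3 (link) = 11.
The elision shares a bar with the next section but does not change this unit's count.

11 measures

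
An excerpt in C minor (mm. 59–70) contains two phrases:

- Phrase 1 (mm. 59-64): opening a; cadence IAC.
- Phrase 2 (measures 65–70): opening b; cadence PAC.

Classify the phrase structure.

contrasting period

Phrase 1 ends with an imperfect authentic cadence (weaker) and phrase 2 with a perfect authentic cadence (stronger): antecedent + consequent = a period.
The two phrases open with different material (a / b), so the period is contrasting.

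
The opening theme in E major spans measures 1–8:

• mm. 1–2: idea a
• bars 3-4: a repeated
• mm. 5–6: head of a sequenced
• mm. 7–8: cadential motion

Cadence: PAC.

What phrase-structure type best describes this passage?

sentence

Basic idea (measures 1-2) + its repetition (mm. 3–4) form the presentation; fragmentation and cadence (mm. 5–8) form the continuation — the 8-bar whole is a sentence.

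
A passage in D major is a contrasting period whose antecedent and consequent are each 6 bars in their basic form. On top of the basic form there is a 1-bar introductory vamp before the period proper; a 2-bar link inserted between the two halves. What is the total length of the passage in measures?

Basic contrasting period: 6 + 6 = 12 bars.
12 (basic form) + 1 (introduction) + 2 (link) = 15.

15 measures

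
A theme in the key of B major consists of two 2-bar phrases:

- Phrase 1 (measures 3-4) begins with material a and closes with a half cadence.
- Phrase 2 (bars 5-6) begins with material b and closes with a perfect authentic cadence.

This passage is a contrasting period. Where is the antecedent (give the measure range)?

measures 3–4

The antecedent is the phrase ending with the weaker cadence (half cadence, phrase 1) and the consequent the one ending more conclusively (perfect authentic cadence, phrase 2); the antecedent is bars 3-4.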